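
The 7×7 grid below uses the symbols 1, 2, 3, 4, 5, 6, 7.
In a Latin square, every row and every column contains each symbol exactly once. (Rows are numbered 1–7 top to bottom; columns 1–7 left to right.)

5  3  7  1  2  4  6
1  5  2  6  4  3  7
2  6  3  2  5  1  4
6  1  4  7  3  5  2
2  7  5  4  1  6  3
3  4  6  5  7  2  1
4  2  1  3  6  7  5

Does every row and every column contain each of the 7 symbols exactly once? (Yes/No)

Column 1 contains 2 twice (at rows 3 and 5), so it is not a permutation.

No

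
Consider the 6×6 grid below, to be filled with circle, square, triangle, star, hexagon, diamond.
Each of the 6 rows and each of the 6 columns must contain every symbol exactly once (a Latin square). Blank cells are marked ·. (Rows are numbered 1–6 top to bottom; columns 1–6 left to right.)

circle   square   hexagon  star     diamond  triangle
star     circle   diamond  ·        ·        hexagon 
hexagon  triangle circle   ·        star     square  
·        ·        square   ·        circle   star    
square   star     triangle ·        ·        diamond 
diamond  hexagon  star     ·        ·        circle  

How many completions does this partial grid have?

2

Row 2, column 4: eliminating its row and column leaves {square, triangle}.
Row 2, column 5: eliminating its row and column leaves {square, triangle}.
Row 3, column 4: eliminating its row and column leaves {diamond}.
Row 4, column 1: eliminating its row and column leaves {triangle}.
Row 4, column 2: eliminating its row and column leaves {diamond}.
Row 4, column 4: eliminating its row and column leaves {triangle, hexagon, diamond}.
Row 5, column 4: eliminating its row and column leaves {circle, hexagon}.
Row 5, column 5: eliminating its row and column leaves {hexagon}.
Row 6, column 4: eliminating its row and column leaves {square, triangle}.
Row 6, column 5: eliminating its row and column leaves {square, triangle}.
Enumerating the assignments across these blanks that avoid any row or column repeat gives 2 completions.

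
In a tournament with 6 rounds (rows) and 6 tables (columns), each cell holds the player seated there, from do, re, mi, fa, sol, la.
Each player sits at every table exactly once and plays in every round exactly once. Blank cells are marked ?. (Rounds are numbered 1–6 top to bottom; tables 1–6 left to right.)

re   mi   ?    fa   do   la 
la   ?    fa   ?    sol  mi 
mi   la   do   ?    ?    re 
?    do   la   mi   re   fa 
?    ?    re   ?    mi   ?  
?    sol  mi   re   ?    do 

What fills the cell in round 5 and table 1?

do

Round 1, table 3: round 1 has {do, re, mi, fa, la} and table 3 has {do, re, mi, fa, la}, leaving only sol.
Round 2, table 2: round 2 has {mi, fa, sol, la} and table 2 has {do, mi, sol, la}, leaving only re.
Round 2, table 4: round 2 has {re, mi, fa, sol, la} and table 4 has {re, mi, fa}, leaving only do.
Round 3, table 4: round 3 has {do, re, mi, la} and table 4 has {do, re, mi, fa}, leaving only sol.
Round 3, table 5: round 3 has {do, re, mi, sol, la} and table 5 has {do, re, mi, sol}, leaving only fa.
Round 4, table 1: round 4 has {do, re, mi, fa, la} and table 1 has {re, mi, la}, leaving only sol.
Round 5, table 2: round 5 has {re, mi} and table 2 has {do, re, mi, sol, la}, leaving only fa.
Round 5 already has {re, mi, fa} and table 1 already has {re, mi, sol, la}, so round 5, table 1 must be do.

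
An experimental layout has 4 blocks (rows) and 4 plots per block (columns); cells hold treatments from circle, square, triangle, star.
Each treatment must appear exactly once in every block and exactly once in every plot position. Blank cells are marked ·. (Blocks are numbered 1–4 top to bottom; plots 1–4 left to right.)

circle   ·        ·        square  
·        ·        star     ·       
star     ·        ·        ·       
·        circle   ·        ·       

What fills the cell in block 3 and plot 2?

square

Block 1, plot 3: block 1 has {circle, square} and plot 3 has {star}, leaving only triangle.
Block 1, plot 2: block 1 has {circle, square, triangle} and plot 2 has {circle}, leaving only star.
Block 4, plot 3: block 4 has {circle} and plot 3 has {triangle, star}, leaving only square.
Block 3, plot 3: block 3 has {star} and plot 3 has {square, triangle, star}, leaving only circle.
Block 3, plot 4: block 3 has {circle, star} and plot 4 has {square}, leaving only triangle.
Block 3 already has {circle, triangle, star} and plot 2 already has {circle, star}, so block 3, plot 2 must be square.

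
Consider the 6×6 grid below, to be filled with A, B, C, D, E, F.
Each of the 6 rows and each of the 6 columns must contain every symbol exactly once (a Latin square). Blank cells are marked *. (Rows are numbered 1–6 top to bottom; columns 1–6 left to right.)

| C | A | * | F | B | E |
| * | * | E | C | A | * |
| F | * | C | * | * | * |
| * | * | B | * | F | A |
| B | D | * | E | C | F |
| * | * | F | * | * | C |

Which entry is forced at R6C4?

Row 1, column 3: row 1 has {A, B, C, E, F} and column 3 has {B, C, E, F}, leaving only D.
Row 2, column 1: row 2 has {A, C, E} and column 1 has {B, C, F}, leaving only D.
Row 2, column 6: row 2 has {A, C, D, E} and column 6 has {A, C, E, F}, leaving only B.
Row 2, column 2: row 2 has {A, B, C, D, E} and column 2 has {A, D}, leaving only F.
Row 3, column 6: row 3 has {C, F} and column 6 has {A, B, C, E, F}, leaving only D.
Row 3, column 5: row 3 has {C, D, F} and column 5 has {A, B, C, F}, leaving only E.
Row 3, column 2: row 3 has {C, D, E, F} and column 2 has {A, D, F}, leaving only B.
Row 3, column 4: row 3 has {B, C, D, E, F} and column 4 has {C, E, F}, leaving only A.
Row 4, column 1: row 4 has {A, B, F} and column 1 has {B, C, D, F}, leaving only E.
Row 4, column 2: row 4 has {A, B, E, F} and column 2 has {A, B, D, F}, leaving only C.
Row 4, column 4: row 4 has {A, B, C, E, F} and column 4 has {A, C, E, F}, leaving only D.
Row 6 already has {C, F} and column 4 already has {A, C, D, E, F}, so row 6, column 4 must be B.

B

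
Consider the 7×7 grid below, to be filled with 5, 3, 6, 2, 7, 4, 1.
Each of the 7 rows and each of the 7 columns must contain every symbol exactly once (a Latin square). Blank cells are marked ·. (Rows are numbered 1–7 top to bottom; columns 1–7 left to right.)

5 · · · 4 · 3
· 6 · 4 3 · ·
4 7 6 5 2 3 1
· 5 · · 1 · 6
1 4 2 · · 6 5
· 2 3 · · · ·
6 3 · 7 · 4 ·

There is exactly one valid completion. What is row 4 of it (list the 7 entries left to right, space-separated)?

Row 1, column 2: row 1 has {5, 3, 4} and column 2 has {5, 3, 6, 2, 7, 4}, leaving only 1.
Row 1, column 3: row 1 has {5, 3, 4, 1} and column 3 has {3, 6, 2}, leaving only 7.
Row 4, column 3: row 4 has {5, 6, 1} and column 3 has {3, 6, 2, 7}, leaving only 4.
Row 1, column 6: row 1 has {5, 3, 7, 4, 1} and column 6 has {3, 6, 4}, leaving only 2.
Row 4, column 6: row 4 has {5, 6, 4, 1} and column 6 has {3, 6, 2, 4}, leaving only 7.
Row 1, column 4: row 1 has {5, 3, 2, 7, 4, 1} and column 4 has {5, 7, 4}, leaving only 6.
Row 5, column 4: row 5 has {5, 6, 2, 4, 1} and column 4 has {5, 6, 7, 4}, leaving only 3.
Row 4, column 4: row 4 has {5, 6, 7, 4, 1} and column 4 has {5, 3, 6, 7, 4}, leaving only 2.
Row 4, column 1: row 4 has {5, 6, 2, 7, 4, 1} and column 1 has {5, 6, 4, 1}, leaving only 3.
So row 4 reads: 3 5 4 2 1 7 6.

3 5 4 2 1 7 6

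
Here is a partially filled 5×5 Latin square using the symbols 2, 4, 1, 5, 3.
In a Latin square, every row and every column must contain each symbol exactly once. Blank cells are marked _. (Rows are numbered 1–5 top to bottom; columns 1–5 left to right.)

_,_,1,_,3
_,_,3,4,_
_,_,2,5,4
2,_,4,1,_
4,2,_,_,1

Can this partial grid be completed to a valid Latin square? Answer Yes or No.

Yes

No row or column among the givens repeats a symbol, and propagating forced cells runs into no contradiction.
One valid completion exists (for instance, 5 4 1 2 3 / 1 5 3 4 2 / 3 1 2 5 4 / 2 3 4 1 5 / 4 2 5 3 1).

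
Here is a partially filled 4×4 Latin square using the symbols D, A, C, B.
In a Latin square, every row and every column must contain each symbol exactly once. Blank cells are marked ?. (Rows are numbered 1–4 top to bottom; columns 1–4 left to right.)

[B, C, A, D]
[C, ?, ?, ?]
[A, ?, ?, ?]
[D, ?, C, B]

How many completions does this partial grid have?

2

Row 2, column 2: eliminating its row and column leaves {D, A, B}.
Row 2, column 3: eliminating its row and column leaves {D, B}.
Row 2, column 4: eliminating its row and column leaves {A}.
Row 3, column 2: eliminating its row and column leaves {D, B}.
Row 3, column 3: eliminating its row and column leaves {D, B}.
Row 3, column 4: eliminating its row and column leaves {C}.
Row 4, column 2: eliminating its row and column leaves {A}.
Enumerating the assignments across these blanks that avoid any row or column repeat gives 2 completions.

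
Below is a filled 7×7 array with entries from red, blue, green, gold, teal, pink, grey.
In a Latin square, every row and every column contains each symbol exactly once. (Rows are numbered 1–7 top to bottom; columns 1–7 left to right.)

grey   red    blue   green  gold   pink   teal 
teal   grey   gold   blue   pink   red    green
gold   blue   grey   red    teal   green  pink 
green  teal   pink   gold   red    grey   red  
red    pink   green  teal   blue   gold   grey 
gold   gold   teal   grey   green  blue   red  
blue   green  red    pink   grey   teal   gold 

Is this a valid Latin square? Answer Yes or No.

Row 4 contains red twice (at columns 5 and 7); row 6 is also not a permutation.

No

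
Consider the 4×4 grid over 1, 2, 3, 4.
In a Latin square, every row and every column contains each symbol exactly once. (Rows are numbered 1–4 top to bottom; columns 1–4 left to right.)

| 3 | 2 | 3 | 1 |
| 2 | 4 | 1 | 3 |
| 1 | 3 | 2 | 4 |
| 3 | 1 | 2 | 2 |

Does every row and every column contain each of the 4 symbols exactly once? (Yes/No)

No

Row 4 contains 2 twice (at columns 3 and 4); row 1 is also not a permutation.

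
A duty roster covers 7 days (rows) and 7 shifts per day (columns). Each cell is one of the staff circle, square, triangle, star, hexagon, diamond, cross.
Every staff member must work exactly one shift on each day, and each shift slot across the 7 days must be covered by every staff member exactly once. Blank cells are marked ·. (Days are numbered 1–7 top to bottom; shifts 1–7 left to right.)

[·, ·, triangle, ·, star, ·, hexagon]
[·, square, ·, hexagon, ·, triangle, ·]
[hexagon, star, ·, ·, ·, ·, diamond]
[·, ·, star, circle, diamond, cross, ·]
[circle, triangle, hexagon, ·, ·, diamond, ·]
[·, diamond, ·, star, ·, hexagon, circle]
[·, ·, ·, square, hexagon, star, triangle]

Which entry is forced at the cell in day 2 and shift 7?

Day 4, shift 2: day 4 has {circle, star, diamond, cross} and shift 2 has {square, triangle, star, diamond}, leaving only hexagon.
Day 4, shift 7: day 4 has {circle, star, hexagon, diamond, cross} and shift 7 has {circle, triangle, hexagon, diamond}, leaving only square.
Day 4, shift 1: day 4 has {circle, square, star, hexagon, diamond, cross} and shift 1 has {circle, hexagon}, leaving only triangle.
Day 5, shift 4: day 5 has {circle, triangle, hexagon, diamond} and shift 4 has {circle, square, star, hexagon}, leaving only cross.
Day 1, shift 4: day 1 has {triangle, star, hexagon} and shift 4 has {circle, square, star, hexagon, cross}, leaving only diamond.
Day 3, shift 4: day 3 has {star, hexagon, diamond} and shift 4 has {circle, square, star, hexagon, diamond, cross}, leaving only triangle.
Day 5, shift 5: day 5 has {circle, triangle, hexagon, diamond, cross} and shift 5 has {star, hexagon, diamond}, leaving only square.
Day 5, shift 7: day 5 has {circle, square, triangle, hexagon, diamond, cross} and shift 7 has {circle, square, triangle, hexagon, diamond}, leaving only star.
Day 2 already has {square, triangle, hexagon} and shift 7 already has {circle, square, triangle, star, hexagon, diamond}, so day 2, shift 7 must be cross.

cross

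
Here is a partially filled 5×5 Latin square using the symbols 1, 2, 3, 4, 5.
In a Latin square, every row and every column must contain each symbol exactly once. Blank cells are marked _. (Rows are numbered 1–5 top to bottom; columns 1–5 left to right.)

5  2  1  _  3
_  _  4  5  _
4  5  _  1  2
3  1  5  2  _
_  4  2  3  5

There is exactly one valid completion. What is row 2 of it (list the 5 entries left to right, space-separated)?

2 3 4 5 1

Row 2, column 2: row 2 has {4, 5} and column 2 has {1, 2, 4, 5}, leaving only 3.
Row 2, column 5: row 2 has {3, 4, 5} and column 5 has {2, 3, 5}, leaving only 1.
Row 2, column 1: row 2 has {1, 3, 4, 5} and column 1 has {3, 4, 5}, leaving only 2.
So row 2 reads: 2 3 4 5 1.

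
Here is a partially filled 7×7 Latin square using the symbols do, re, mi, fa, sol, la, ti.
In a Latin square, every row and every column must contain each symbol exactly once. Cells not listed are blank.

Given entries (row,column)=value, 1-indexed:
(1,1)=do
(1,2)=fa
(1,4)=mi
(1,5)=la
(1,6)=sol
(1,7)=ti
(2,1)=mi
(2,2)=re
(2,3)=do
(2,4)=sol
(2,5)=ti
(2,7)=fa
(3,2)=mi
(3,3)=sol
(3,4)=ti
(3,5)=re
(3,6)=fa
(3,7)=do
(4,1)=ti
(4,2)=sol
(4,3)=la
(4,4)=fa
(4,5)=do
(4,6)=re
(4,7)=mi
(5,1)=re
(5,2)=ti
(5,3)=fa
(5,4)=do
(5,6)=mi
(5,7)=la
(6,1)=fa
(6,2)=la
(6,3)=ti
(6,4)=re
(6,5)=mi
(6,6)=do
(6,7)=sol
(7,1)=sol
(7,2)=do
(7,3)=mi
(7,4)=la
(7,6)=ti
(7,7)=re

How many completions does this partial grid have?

1

Row 1, column 3: eliminating its row and column leaves {re}.
Row 2, column 6: eliminating its row and column leaves {la}.
Row 3, column 1: eliminating its row and column leaves {la}.
Row 5, column 5: eliminating its row and column leaves {sol}.
Row 7, column 5: eliminating its row and column leaves {fa}.
Only one assignment across all blanks avoids any row or column repeat, giving 1 completion.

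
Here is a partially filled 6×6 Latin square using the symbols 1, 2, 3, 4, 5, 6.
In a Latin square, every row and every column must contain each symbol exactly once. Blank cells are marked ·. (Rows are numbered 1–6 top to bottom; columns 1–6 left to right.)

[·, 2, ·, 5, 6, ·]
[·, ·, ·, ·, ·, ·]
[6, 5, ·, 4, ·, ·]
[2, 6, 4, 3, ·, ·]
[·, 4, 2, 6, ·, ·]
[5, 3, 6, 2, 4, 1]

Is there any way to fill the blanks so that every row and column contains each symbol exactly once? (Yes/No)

No

Row 2, column 2: row 2 has {} and column 2 has {2, 3, 4, 5, 6}, so it must be 1.
Now row 2, column 4: row 2 together with column 4 already contain {1, 2, 3, 4, 5, 6} — every symbol — so nothing can go there. The grid has no valid completion.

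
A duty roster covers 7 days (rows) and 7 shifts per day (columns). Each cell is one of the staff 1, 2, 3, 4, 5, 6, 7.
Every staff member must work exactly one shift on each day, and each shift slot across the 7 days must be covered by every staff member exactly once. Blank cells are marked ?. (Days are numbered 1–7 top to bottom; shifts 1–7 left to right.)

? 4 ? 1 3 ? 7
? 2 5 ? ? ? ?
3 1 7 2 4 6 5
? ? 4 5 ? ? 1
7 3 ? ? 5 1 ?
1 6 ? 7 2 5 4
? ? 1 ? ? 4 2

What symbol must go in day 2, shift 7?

3

Day 1, shift 6: day 1 has {1, 3, 4, 7} and shift 6 has {1, 4, 5, 6}, leaving only 2.
Day 1, shift 3: day 1 has {1, 2, 3, 4, 7} and shift 3 has {1, 4, 5, 7}, leaving only 6.
Day 1, shift 1: day 1 has {1, 2, 3, 4, 6, 7} and shift 1 has {1, 3, 7}, leaving only 5.
Day 4, shift 2: day 4 has {1, 4, 5} and shift 2 has {1, 2, 3, 4, 6}, leaving only 7.
Day 4, shift 5: day 4 has {1, 4, 5, 7} and shift 5 has {2, 3, 4, 5}, leaving only 6.
Day 4, shift 1: day 4 has {1, 4, 5, 6, 7} and shift 1 has {1, 3, 5, 7}, leaving only 2.
Day 4, shift 6: day 4 has {1, 2, 4, 5, 6, 7} and shift 6 has {1, 2, 4, 5, 6}, leaving only 3.
Day 2, shift 6: day 2 has {2, 5} and shift 6 has {1, 2, 3, 4, 5, 6}, leaving only 7.
Day 2, shift 5: day 2 has {2, 5, 7} and shift 5 has {2, 3, 4, 5, 6}, leaving only 1.
Day 5, shift 3: day 5 has {1, 3, 5, 7} and shift 3 has {1, 4, 5, 6, 7}, leaving only 2.
Day 5, shift 7: day 5 has {1, 2, 3, 5, 7} and shift 7 has {1, 2, 4, 5, 7}, leaving only 6.
Day 2 already has {1, 2, 5, 7} and shift 7 already has {1, 2, 4, 5, 6, 7}, so day 2, shift 7 must be 3.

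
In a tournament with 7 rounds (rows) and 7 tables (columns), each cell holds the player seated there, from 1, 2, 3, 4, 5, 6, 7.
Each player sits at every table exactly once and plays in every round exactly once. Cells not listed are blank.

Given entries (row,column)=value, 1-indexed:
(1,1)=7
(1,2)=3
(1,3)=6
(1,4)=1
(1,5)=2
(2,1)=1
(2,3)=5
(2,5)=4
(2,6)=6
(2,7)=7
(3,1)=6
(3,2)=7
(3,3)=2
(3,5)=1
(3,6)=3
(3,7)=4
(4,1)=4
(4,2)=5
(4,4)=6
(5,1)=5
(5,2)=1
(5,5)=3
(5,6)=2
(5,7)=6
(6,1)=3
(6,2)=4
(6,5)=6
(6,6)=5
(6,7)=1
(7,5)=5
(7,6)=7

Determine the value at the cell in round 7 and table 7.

Round 1, table 6: round 1 has {1, 2, 3, 6, 7} and table 6 has {2, 3, 5, 6, 7}, leaving only 4.
Round 1, table 7: round 1 has {1, 2, 3, 4, 6, 7} and table 7 has {1, 4, 6, 7}, leaving only 5.
Round 2, table 2: round 2 has {1, 4, 5, 6, 7} and table 2 has {1, 3, 4, 5, 7}, leaving only 2.
Round 2, table 4: round 2 has {1, 2, 4, 5, 6, 7} and table 4 has {1, 6}, leaving only 3.
Round 3, table 4: round 3 has {1, 2, 3, 4, 6, 7} and table 4 has {1, 3, 6}, leaving only 5.
Round 4, table 5: round 4 has {4, 5, 6} and table 5 has {1, 2, 3, 4, 5, 6}, leaving only 7.
Round 4, table 6: round 4 has {4, 5, 6, 7} and table 6 has {2, 3, 4, 5, 6, 7}, leaving only 1.
Round 4, table 3: round 4 has {1, 4, 5, 6, 7} and table 3 has {2, 5, 6}, leaving only 3.
Round 4, table 7: round 4 has {1, 3, 4, 5, 6, 7} and table 7 has {1, 4, 5, 6, 7}, leaving only 2.
Round 7 already has {5, 7} and table 7 already has {1, 2, 4, 5, 6, 7}, so round 7, table 7 must be 3.

3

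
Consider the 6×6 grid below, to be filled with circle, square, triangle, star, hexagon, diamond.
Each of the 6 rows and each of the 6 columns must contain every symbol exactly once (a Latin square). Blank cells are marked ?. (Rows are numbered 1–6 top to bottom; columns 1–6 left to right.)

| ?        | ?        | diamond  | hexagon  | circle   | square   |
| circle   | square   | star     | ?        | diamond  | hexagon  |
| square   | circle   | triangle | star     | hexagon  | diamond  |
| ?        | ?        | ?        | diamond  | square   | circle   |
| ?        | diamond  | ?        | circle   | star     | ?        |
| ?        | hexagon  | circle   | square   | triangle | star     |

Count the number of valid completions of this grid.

Row 1, column 1: eliminating its row and column leaves {triangle, star}.
Row 1, column 2: eliminating its row and column leaves {triangle, star}.
Row 2, column 4: eliminating its row and column leaves {triangle}.
Row 4, column 1: eliminating its row and column leaves {triangle, star, hexagon}.
Row 4, column 2: eliminating its row and column leaves {triangle, star}.
Row 4, column 3: eliminating its row and column leaves {hexagon}.
Row 5, column 1: eliminating its row and column leaves {triangle, hexagon}.
Row 5, column 3: eliminating its row and column leaves {square, hexagon}.
Row 5, column 6: eliminating its row and column leaves {triangle}.
Row 6, column 1: eliminating its row and column leaves {diamond}.
Enumerating the assignments across these blanks that avoid any row or column repeat gives 2 completions.

2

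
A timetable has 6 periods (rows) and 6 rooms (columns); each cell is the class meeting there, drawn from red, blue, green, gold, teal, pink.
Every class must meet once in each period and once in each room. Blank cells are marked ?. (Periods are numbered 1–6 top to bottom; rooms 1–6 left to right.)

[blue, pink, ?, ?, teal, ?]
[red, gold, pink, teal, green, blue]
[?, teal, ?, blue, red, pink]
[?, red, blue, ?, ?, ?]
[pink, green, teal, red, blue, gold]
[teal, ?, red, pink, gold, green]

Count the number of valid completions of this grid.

Period 1, room 3: eliminating its period and room leaves {green, gold}.
Period 1, room 4: eliminating its period and room leaves {green, gold}.
Period 1, room 6: eliminating its period and room leaves {red}.
Period 3, room 1: eliminating its period and room leaves {green, gold}.
Period 3, room 3: eliminating its period and room leaves {green, gold}.
Period 4, room 1: eliminating its period and room leaves {green, gold}.
Period 4, room 4: eliminating its period and room leaves {green, gold}.
Period 4, room 5: eliminating its period and room leaves {pink}.
Period 4, room 6: eliminating its period and room leaves {teal}.
Period 6, room 2: eliminating its period and room leaves {blue}.
Enumerating the assignments across these blanks that avoid any period or room repeat gives 2 completions.

2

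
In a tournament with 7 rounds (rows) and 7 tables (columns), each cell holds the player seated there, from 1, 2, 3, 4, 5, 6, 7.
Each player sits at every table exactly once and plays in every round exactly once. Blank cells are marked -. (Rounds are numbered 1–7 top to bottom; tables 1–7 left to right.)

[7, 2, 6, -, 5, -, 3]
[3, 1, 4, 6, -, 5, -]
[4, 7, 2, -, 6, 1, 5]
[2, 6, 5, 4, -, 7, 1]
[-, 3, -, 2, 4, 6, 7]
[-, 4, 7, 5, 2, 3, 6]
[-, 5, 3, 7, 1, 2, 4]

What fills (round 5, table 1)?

5

Round 1, table 4: round 1 has {2, 3, 5, 6, 7} and table 4 has {2, 4, 5, 6, 7}, leaving only 1.
Round 1, table 6: round 1 has {1, 2, 3, 5, 6, 7} and table 6 has {1, 2, 3, 5, 6, 7}, leaving only 4.
Round 2, table 5: round 2 has {1, 3, 4, 5, 6} and table 5 has {1, 2, 4, 5, 6}, leaving only 7.
Round 2, table 7: round 2 has {1, 3, 4, 5, 6, 7} and table 7 has {1, 3, 4, 5, 6, 7}, leaving only 2.
Round 3, table 4: round 3 has {1, 2, 4, 5, 6, 7} and table 4 has {1, 2, 4, 5, 6, 7}, leaving only 3.
Round 4, table 5: round 4 has {1, 2, 4, 5, 6, 7} and table 5 has {1, 2, 4, 5, 6, 7}, leaving only 3.
Round 5, table 3: round 5 has {2, 3, 4, 6, 7} and table 3 has {2, 3, 4, 5, 6, 7}, leaving only 1.
Round 5 already has {1, 2, 3, 4, 6, 7} and table 1 already has {2, 3, 4, 7}, so round 5, table 1 must be 5.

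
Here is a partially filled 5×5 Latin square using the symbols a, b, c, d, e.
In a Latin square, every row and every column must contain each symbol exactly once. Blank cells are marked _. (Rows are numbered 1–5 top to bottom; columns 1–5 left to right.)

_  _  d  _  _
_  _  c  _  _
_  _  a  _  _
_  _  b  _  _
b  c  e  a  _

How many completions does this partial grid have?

Row 1, column 1: eliminating its row and column leaves {a, c, e}.
Row 1, column 2: eliminating its row and column leaves {a, b, e}.
Row 1, column 4: eliminating its row and column leaves {b, c, e}.
Row 1, column 5: eliminating its row and column leaves {a, b, c, e}.
Row 2, column 1: eliminating its row and column leaves {a, d, e}.
Row 2, column 2: eliminating its row and column leaves {a, b, d, e}.
Row 2, column 4: eliminating its row and column leaves {b, d, e}.
Row 2, column 5: eliminating its row and column leaves {a, b, d, e}.
Row 3, column 1: eliminating its row and column leaves {c, d, e}.
Row 3, column 2: eliminating its row and column leaves {b, d, e}.
Row 3, column 4: eliminating its row and column leaves {b, c, d, e}.
Row 3, column 5: eliminating its row and column leaves {b, c, d, e}.
Row 4, column 1: eliminating its row and column leaves {a, c, d, e}.
Row 4, column 2: eliminating its row and column leaves {a, d, e}.
Row 4, column 4: eliminating its row and column leaves {c, d, e}.
Row 4, column 5: eliminating its row and column leaves {a, c, d, e}.
Row 5, column 5: eliminating its row and column leaves {d}.
Enumerating the assignments across these blanks that avoid any row or column repeat gives 56 completions.

56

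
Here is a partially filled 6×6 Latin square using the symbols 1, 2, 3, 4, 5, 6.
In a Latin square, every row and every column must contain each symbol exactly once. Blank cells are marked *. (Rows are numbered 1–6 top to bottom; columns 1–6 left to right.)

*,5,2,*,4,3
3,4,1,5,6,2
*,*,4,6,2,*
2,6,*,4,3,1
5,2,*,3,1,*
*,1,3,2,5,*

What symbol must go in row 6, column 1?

Row 1, column 4: row 1 has {2, 3, 4, 5} and column 4 has {2, 3, 4, 5, 6}, leaving only 1.
Row 1, column 1: row 1 has {1, 2, 3, 4, 5} and column 1 has {2, 3, 5}, leaving only 6.
Row 6 already has {1, 2, 3, 5} and column 1 already has {2, 3, 5, 6}, so row 6, column 1 must be 4.

4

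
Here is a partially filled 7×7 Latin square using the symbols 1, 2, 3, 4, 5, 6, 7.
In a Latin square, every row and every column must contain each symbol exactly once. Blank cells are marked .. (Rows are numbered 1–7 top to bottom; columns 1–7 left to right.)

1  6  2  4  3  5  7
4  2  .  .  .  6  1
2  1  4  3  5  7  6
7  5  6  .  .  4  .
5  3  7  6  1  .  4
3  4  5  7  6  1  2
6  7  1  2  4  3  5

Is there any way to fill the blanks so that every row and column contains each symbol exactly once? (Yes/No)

Yes

No row or column among the givens repeats a symbol, and propagating forced cells runs into no contradiction.
One valid completion exists (for instance, 1 6 2 4 3 5 7 / 4 2 3 5 7 6 1 / 2 1 4 3 5 7 6 / 7 5 6 1 2 4 3 / 5 3 7 6 1 2 4 / 3 4 5 7 6 1 2 / 6 7 1 2 4 3 5).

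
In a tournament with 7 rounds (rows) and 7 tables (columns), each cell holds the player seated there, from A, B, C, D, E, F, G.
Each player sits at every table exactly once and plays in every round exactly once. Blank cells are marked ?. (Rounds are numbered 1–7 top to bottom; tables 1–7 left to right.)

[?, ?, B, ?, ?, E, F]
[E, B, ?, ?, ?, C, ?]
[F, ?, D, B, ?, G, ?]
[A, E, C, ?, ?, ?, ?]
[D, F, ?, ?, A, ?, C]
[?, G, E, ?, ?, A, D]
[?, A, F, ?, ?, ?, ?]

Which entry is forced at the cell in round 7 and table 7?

E

Round 3, table 2: round 3 has {B, D, F, G} and table 2 has {A, B, E, F, G}, leaving only C.
Round 1, table 2: round 1 has {B, E, F} and table 2 has {A, B, C, E, F, G}, leaving only D.
Round 3, table 5: round 3 has {B, C, D, F, G} and table 5 has {A}, leaving only E.
Round 3, table 7: round 3 has {B, C, D, E, F, G} and table 7 has {C, D, F}, leaving only A.
Round 2, table 7: round 2 has {B, C, E} and table 7 has {A, C, D, F}, leaving only G.
Round 2, table 3: round 2 has {B, C, E, G} and table 3 has {B, C, D, E, F}, leaving only A.
Round 4, table 7: round 4 has {A, C, E} and table 7 has {A, C, D, F, G}, leaving only B.
Round 7 already has {A, F} and table 7 already has {A, B, C, D, F, G}, so round 7, table 7 must be E.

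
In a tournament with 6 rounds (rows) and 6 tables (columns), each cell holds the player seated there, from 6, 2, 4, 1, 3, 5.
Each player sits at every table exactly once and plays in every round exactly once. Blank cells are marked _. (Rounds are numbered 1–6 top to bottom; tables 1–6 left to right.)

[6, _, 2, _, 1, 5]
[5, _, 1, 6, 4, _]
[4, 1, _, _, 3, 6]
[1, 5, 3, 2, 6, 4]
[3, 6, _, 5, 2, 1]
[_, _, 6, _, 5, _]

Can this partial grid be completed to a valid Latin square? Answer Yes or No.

No

Round 3, table 4: round 3 together with table 4 already contain {6, 2, 4, 1, 3, 5} — every symbol — so nothing can go there. The grid has no valid completion.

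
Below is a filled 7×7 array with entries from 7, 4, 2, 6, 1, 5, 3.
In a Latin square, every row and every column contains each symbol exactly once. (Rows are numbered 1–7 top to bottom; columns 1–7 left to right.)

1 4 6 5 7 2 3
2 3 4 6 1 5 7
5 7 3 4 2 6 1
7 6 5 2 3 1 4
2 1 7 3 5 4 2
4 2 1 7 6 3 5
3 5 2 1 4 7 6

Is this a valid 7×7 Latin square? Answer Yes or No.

No

Column 1 contains 2 twice (at rows 2 and 5), so it is not a permutation.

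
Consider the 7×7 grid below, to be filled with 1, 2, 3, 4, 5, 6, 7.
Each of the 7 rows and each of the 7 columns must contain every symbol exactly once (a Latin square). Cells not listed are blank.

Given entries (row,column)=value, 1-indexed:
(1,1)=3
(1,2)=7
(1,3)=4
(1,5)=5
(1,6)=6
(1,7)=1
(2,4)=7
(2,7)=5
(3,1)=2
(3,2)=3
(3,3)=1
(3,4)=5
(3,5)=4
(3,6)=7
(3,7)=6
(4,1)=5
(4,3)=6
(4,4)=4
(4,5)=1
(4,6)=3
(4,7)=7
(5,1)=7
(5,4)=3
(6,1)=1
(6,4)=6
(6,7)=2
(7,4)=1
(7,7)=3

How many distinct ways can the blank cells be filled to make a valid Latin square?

Row 1, column 4: eliminating its row and column leaves {2}.
Row 2, column 1: eliminating its row and column leaves {4, 6}.
Row 2, column 2: eliminating its row and column leaves {1, 2, 4, 6}.
Row 2, column 3: eliminating its row and column leaves {2, 3}.
Row 2, column 5: eliminating its row and column leaves {2, 3, 6}.
Row 2, column 6: eliminating its row and column leaves {1, 2, 4}.
Row 4, column 2: eliminating its row and column leaves {2}.
Row 5, column 2: eliminating its row and column leaves {1, 2, 4, 5, 6}.
Row 5, column 3: eliminating its row and column leaves {2, 5}.
Row 5, column 5: eliminating its row and column leaves {2, 6}.
Row 5, column 6: eliminating its row and column leaves {1, 2, 4, 5}.
Row 5, column 7: eliminating its row and column leaves {4}.
Row 6, column 2: eliminating its row and column leaves {4, 5}.
Row 6, column 3: eliminating its row and column leaves {3, 5, 7}.
Row 6, column 5: eliminating its row and column leaves {3, 7}.
Row 6, column 6: eliminating its row and column leaves {4, 5}.
Row 7, column 1: eliminating its row and column leaves {4, 6}.
Row 7, column 2: eliminating its row and column leaves {2, 4, 5, 6}.
Row 7, column 3: eliminating its row and column leaves {2, 5, 7}.
Row 7, column 5: eliminating its row and column leaves {2, 6, 7}.
Row 7, column 6: eliminating its row and column leaves {2, 4, 5}.
Enumerating the assignments across these blanks that avoid any row or column repeat gives 12 completions.

12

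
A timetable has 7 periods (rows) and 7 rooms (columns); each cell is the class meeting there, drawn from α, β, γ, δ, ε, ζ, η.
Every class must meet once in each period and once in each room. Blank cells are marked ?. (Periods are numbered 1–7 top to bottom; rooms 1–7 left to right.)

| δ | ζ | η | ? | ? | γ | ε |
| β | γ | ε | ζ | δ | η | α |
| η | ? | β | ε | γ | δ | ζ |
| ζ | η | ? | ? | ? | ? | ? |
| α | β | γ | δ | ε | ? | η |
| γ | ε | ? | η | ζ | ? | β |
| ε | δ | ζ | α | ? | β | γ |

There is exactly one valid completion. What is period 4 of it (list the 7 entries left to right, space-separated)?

ζ η α γ β ε δ

Period 4, room 7: period 4 has {ζ, η} and room 7 has {α, β, γ, ε, ζ, η}, leaving only δ.
Period 4, room 3: period 4 has {δ, ζ, η} and room 3 has {β, γ, ε, ζ, η}, leaving only α.
Period 4, room 5: period 4 has {α, δ, ζ, η} and room 5 has {γ, δ, ε, ζ}, leaving only β.
Period 4, room 4: period 4 has {α, β, δ, ζ, η} and room 4 has {α, δ, ε, ζ, η}, leaving only γ.
Period 4, room 6: period 4 has {α, β, γ, δ, ζ, η} and room 6 has {β, γ, δ, η}, leaving only ε.
So period 4 reads: ζ η α γ β ε δ.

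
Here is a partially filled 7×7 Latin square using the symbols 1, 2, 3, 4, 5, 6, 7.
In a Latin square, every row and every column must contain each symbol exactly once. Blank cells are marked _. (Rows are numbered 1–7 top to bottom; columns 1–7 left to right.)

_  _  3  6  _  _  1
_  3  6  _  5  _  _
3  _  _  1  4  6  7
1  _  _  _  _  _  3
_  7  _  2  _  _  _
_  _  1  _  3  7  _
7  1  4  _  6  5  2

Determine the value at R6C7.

5

Row 2, column 7: row 2 has {3, 5, 6} and column 7 has {1, 2, 3, 7}, leaving only 4.
Row 2, column 1: row 2 has {3, 4, 5, 6} and column 1 has {1, 3, 7}, leaving only 2.
Row 2, column 4: row 2 has {2, 3, 4, 5, 6} and column 4 has {1, 2, 6}, leaving only 7.
Row 2, column 6: row 2 has {2, 3, 4, 5, 6, 7} and column 6 has {5, 6, 7}, leaving only 1.
Row 5, column 3: row 5 has {2, 7} and column 3 has {1, 3, 4, 6}, leaving only 5.
Row 3, column 3: row 3 has {1, 3, 4, 6, 7} and column 3 has {1, 3, 4, 5, 6}, leaving only 2.
Row 3, column 2: row 3 has {1, 2, 3, 4, 6, 7} and column 2 has {1, 3, 7}, leaving only 5.
Row 4, column 3: row 4 has {1, 3} and column 3 has {1, 2, 3, 4, 5, 6}, leaving only 7.
Row 4, column 5: row 4 has {1, 3, 7} and column 5 has {3, 4, 5, 6}, leaving only 2.
Row 1, column 5: row 1 has {1, 3, 6} and column 5 has {2, 3, 4, 5, 6}, leaving only 7.
Row 4, column 6: row 4 has {1, 2, 3, 7} and column 6 has {1, 5, 6, 7}, leaving only 4.
Row 1, column 6: row 1 has {1, 3, 6, 7} and column 6 has {1, 4, 5, 6, 7}, leaving only 2.
Row 1, column 2: row 1 has {1, 2, 3, 6, 7} and column 2 has {1, 3, 5, 7}, leaving only 4.
Row 1, column 1: row 1 has {1, 2, 3, 4, 6, 7} and column 1 has {1, 2, 3, 7}, leaving only 5.
Row 4, column 2: row 4 has {1, 2, 3, 4, 7} and column 2 has {1, 3, 4, 5, 7}, leaving only 6.
Row 4, column 4: row 4 has {1, 2, 3, 4, 6, 7} and column 4 has {1, 2, 6, 7}, leaving only 5.
Row 5, column 5: row 5 has {2, 5, 7} and column 5 has {2, 3, 4, 5, 6, 7}, leaving only 1.
Row 5, column 6: row 5 has {1, 2, 5, 7} and column 6 has {1, 2, 4, 5, 6, 7}, leaving only 3.
Row 5, column 7: row 5 has {1, 2, 3, 5, 7} and column 7 has {1, 2, 3, 4, 7}, leaving only 6.
Row 6 already has {1, 3, 7} and column 7 already has {1, 2, 3, 4, 6, 7}, so row 6, column 7 must be 5.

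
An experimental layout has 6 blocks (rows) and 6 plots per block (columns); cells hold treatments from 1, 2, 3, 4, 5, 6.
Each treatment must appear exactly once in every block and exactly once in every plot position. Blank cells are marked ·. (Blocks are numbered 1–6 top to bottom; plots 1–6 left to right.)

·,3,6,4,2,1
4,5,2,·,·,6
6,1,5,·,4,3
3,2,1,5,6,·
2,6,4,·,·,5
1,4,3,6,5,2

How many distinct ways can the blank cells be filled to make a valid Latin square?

Block 1, plot 1: eliminating its block and plot leaves {5}.
Block 2, plot 4: eliminating its block and plot leaves {1, 3}.
Block 2, plot 5: eliminating its block and plot leaves {1, 3}.
Block 3, plot 4: eliminating its block and plot leaves {2}.
Block 4, plot 6: eliminating its block and plot leaves {4}.
Block 5, plot 4: eliminating its block and plot leaves {1, 3}.
Block 5, plot 5: eliminating its block and plot leaves {1, 3}.
Enumerating the assignments across these blanks that avoid any block or plot repeat gives 2 completions.

2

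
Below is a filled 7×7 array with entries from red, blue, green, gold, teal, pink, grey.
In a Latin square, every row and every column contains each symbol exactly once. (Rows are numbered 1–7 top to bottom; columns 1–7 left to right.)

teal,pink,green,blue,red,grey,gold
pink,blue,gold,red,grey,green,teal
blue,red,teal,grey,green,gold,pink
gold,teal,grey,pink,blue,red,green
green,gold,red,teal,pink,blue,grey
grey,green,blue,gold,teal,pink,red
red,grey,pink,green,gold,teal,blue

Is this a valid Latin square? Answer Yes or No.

Yes

Each row is a permutation of the 7 symbols, and so is each column.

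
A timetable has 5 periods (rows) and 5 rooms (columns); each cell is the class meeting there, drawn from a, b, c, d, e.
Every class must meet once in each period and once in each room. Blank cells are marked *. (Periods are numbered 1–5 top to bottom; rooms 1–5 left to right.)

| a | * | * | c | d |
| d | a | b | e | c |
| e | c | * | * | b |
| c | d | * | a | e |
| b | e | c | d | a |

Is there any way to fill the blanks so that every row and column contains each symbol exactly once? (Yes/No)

Period 3, room 4: period 3 together with room 4 already contain {a, b, c, d, e} — every symbol — so nothing can go there. The grid has no valid completion.

No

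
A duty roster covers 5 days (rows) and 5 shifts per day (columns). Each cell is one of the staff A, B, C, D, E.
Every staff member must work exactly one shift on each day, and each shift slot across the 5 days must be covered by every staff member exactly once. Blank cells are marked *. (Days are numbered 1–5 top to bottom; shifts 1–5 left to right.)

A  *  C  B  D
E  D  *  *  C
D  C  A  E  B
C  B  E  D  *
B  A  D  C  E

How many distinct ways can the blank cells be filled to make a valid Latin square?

Day 1, shift 2: eliminating its day and shift leaves {E}.
Day 2, shift 3: eliminating its day and shift leaves {B}.
Day 2, shift 4: eliminating its day and shift leaves {A}.
Day 4, shift 5: eliminating its day and shift leaves {A}.
Only one assignment across all blanks avoids any day or shift repeat, giving 1 completion.

1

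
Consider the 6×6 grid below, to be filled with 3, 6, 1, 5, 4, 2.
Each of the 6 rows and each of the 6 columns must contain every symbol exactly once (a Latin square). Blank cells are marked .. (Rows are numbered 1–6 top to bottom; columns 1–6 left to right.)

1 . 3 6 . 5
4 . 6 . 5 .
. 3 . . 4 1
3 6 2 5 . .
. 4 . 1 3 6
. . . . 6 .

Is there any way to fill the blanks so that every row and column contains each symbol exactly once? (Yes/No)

Row 1, column 2: row 1 has {3, 6, 1, 5} and column 2 has {3, 6, 4}, so it must be 2.
Now row 1, column 5: row 1 together with column 5 already contain {3, 6, 1, 5, 4, 2} — every symbol — so nothing can go there. The grid has no valid completion.

No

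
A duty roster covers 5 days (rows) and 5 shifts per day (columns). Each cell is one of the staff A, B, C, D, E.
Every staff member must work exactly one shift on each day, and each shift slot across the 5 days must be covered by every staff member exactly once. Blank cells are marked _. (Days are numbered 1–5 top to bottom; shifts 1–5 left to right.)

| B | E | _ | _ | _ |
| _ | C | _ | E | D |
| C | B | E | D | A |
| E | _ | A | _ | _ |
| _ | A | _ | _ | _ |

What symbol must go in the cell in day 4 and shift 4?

C

Day 1, shift 5: day 1 has {B, E} and shift 5 has {A, D}, leaving only C.
Day 1, shift 3: day 1 has {B, C, E} and shift 3 has {A, E}, leaving only D.
Day 1, shift 4: day 1 has {B, C, D, E} and shift 4 has {D, E}, leaving only A.
Day 2, shift 1: day 2 has {C, D, E} and shift 1 has {B, C, E}, leaving only A.
Day 2, shift 3: day 2 has {A, C, D, E} and shift 3 has {A, D, E}, leaving only B.
Day 4, shift 2: day 4 has {A, E} and shift 2 has {A, B, C, E}, leaving only D.
Day 4, shift 5: day 4 has {A, D, E} and shift 5 has {A, C, D}, leaving only B.
Day 4 already has {A, B, D, E} and shift 4 already has {A, D, E}, so day 4, shift 4 must be C.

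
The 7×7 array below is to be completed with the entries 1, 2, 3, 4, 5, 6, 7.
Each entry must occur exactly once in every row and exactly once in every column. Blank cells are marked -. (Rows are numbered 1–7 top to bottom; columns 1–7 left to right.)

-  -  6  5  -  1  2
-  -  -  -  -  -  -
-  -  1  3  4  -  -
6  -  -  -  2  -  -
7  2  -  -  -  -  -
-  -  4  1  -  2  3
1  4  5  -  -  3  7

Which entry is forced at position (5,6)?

Row 5, column 3: row 5 has {2, 7} and column 3 has {1, 4, 5, 6}, leaving only 3.
Row 4, column 3: row 4 has {2, 6} and column 3 has {1, 3, 4, 5, 6}, leaving only 7.
Row 2, column 3: row 2 has {} and column 3 has {1, 3, 4, 5, 6, 7}, leaving only 2.
Row 4, column 4: row 4 has {2, 6, 7} and column 4 has {1, 3, 5}, leaving only 4.
Row 4, column 6: row 4 has {2, 4, 6, 7} and column 6 has {1, 2, 3}, leaving only 5.
Row 4, column 7: row 4 has {2, 4, 5, 6, 7} and column 7 has {2, 3, 7}, leaving only 1.
Row 4, column 2: row 4 has {1, 2, 4, 5, 6, 7} and column 2 has {2, 4}, leaving only 3.
Row 1, column 2: row 1 has {1, 2, 5, 6} and column 2 has {2, 3, 4}, leaving only 7.
Row 1, column 5: row 1 has {1, 2, 5, 6, 7} and column 5 has {2, 4}, leaving only 3.
Row 1, column 1: row 1 has {1, 2, 3, 5, 6, 7} and column 1 has {1, 6, 7}, leaving only 4.
Row 5, column 4: row 5 has {2, 3, 7} and column 4 has {1, 3, 4, 5}, leaving only 6.
Row 5 already has {2, 3, 6, 7} and column 6 already has {1, 2, 3, 5}, so row 5, column 6 must be 4.

4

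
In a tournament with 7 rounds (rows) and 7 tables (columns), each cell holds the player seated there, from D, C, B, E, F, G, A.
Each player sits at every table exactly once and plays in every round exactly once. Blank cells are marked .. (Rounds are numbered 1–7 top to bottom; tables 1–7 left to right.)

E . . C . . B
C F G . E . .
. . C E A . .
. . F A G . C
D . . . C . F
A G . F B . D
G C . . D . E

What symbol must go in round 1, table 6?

G

Round 1, table 5: round 1 has {C, B, E} and table 5 has {D, C, B, E, G, A}, leaving only F.
Round 2, table 7: round 2 has {C, E, F, G} and table 7 has {D, C, B, E, F}, leaving only A.
Round 3, table 7: round 3 has {C, E, A} and table 7 has {D, C, B, E, F, A}, leaving only G.
Round 4, table 1: round 4 has {C, F, G, A} and table 1 has {D, C, E, G, A}, leaving only B.
Round 3, table 1: round 3 has {C, E, G, A} and table 1 has {D, C, B, E, G, A}, leaving only F.
Round 6, table 3: round 6 has {D, B, F, G, A} and table 3 has {C, F, G}, leaving only E.
Round 6, table 6: round 6 has {D, B, E, F, G, A} and table 6 has {}, leaving only C.
Round 7, table 4: round 7 has {D, C, E, G} and table 4 has {C, E, F, A}, leaving only B.
Round 2, table 4: round 2 has {C, E, F, G, A} and table 4 has {C, B, E, F, A}, leaving only D.
Round 2, table 6: round 2 has {D, C, E, F, G, A} and table 6 has {C}, leaving only B.
Round 3, table 6: round 3 has {C, E, F, G, A} and table 6 has {C, B}, leaving only D.
Round 3, table 2: round 3 has {D, C, E, F, G, A} and table 2 has {C, F, G}, leaving only B.
Round 4, table 6: round 4 has {C, B, F, G, A} and table 6 has {D, C, B}, leaving only E.
Round 4, table 2: round 4 has {C, B, E, F, G, A} and table 2 has {C, B, F, G}, leaving only D.
Round 1, table 2: round 1 has {C, B, E, F} and table 2 has {D, C, B, F, G}, leaving only A.
Round 1 already has {C, B, E, F, A} and table 6 already has {D, C, B, E}, so round 1, table 6 must be G.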